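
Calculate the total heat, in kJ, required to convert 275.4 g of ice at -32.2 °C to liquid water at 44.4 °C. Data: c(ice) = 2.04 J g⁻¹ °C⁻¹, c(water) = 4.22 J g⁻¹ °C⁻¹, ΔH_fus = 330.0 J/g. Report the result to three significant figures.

q1 (heat ice -32.2→0.0 °C): 275.4 × 2.04 × 32.2 = 18090 J
q2 (melt at 0 °C): 275.4 × 330.0 = 90882 J
q3 (heat water 0.0→44.4 °C): 275.4 × 4.22 × 44.4 = 51601 J
Total: 18090 + 90882 + 51601 = 160573 J = 161 kJ

q = 161 kJ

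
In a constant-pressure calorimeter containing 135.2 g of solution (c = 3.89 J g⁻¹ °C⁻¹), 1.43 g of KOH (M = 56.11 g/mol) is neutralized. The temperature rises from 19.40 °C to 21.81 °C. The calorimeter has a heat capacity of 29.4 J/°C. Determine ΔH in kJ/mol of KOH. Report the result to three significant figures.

ΔH = -52.5 kJ/mol

|ΔT| = |21.81 − 19.40| = 2.41 °C
|q_surr| = (135.2 × 3.89 + 29.4) × 2.41 = 555.328 × 2.41 = 1338 J
n(KOH) = 1.43 / 56.11 = 0.02549 mol
Temperature rose, so q_rxn = −|q_surr| = -1.338 kJ
ΔH = q_rxn / n = -52.49 kJ/mol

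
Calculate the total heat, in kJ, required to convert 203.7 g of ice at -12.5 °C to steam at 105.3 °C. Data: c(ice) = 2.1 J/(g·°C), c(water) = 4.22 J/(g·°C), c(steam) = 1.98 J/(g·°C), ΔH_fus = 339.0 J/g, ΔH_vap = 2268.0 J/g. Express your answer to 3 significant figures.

q1 (heat ice -12.5→0.0 °C): 203.7 × 2.1 × 12.5 = 5347 J
q2 (melt at 0 °C): 203.7 × 339.0 = 69054 J
q3 (heat water 0.0→100.0 °C): 203.7 × 4.22 × 100.0 = 85961 J
q4 (vaporize at 100 °C): 203.7 × 2268.0 = 461992 J
q5 (heat steam 100.0→105.3 °C): 203.7 × 1.98 × 5.3 = 2138 J
Total: 5347 + 69054 + 85961 + 461992 + 2138 = 624492 J = 624 kJ

q = 624 kJ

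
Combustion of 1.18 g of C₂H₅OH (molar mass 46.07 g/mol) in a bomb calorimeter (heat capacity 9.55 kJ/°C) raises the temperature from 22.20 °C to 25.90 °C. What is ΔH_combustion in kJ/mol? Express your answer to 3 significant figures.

ΔH = -1380 kJ/mol

ΔT = 25.90 − 22.20 = 3.70 °C
q_cal = C_cal × ΔT = 9.55 × 3.70 = 35.335 kJ
n = 1.18 / 46.07 = 0.02561 mol
q_rxn = −q_cal = -35.335 kJ
ΔH = -35.335 / 0.02561 = -1380 kJ/mol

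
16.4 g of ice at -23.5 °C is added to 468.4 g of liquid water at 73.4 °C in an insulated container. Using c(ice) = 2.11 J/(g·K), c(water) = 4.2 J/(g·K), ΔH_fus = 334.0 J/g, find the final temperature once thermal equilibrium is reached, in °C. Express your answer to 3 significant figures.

T_f = 67.8 °C

Heat to bring ice to 0 °C and melt it: q₁ = 16.4×2.11×23.5 + 16.4×334.0 = 6290.8 J
Heat the water can supply cooling to 0 °C: 468.4×4.2×73.4 = 144398 J > q₁, so all ice melts.
Energy balance: 468.4×4.2×(73.4 − T) = 6290.8 + 16.4×4.2×(T − 0)
1967.28(73.4 − T) = 6290.8 + 68.88 T
144398 − 6290.8 = 2036.16 T
T = 138107.2 / 2036.16 = 67.83 °C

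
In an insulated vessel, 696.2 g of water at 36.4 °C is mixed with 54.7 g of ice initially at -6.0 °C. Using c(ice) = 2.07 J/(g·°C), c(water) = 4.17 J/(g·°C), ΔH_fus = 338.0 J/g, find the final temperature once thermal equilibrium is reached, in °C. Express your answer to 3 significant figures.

Heat to bring ice to 0 °C and melt it: q₁ = 54.7×2.07×6.0 + 54.7×338.0 = 19168 J
Heat the water can supply cooling to 0 °C: 696.2×4.17×36.4 = 105675 J > q₁, so all ice melts.
Energy balance: 696.2×4.17×(36.4 − T) = 19168 + 54.7×4.17×(T − 0)
2903.154(36.4 − T) = 19168 + 228.099 T
105675 − 19168 = 3131.253 T
T = 86507 / 3131.253 = 27.63 °C

T_f = 27.6 °C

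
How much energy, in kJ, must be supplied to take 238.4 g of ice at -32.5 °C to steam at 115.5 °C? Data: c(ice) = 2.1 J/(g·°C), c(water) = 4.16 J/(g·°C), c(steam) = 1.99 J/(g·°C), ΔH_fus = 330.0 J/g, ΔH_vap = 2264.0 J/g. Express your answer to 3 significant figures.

q = 741 kJ

q1 (heat ice -32.5→0.0 °C): 238.4 × 2.1 × 32.5 = 16271 J
q2 (melt at 0 °C): 238.4 × 330.0 = 78672 J
q3 (heat water 0.0→100.0 °C): 238.4 × 4.16 × 100.0 = 99174 J
q4 (vaporize at 100 °C): 238.4 × 2264.0 = 539738 J
q5 (heat steam 100.0→115.5 °C): 238.4 × 1.99 × 15.5 = 7353 J
Total: 16271 + 78672 + 99174 + 539738 + 7353 = 741208 J = 741 kJ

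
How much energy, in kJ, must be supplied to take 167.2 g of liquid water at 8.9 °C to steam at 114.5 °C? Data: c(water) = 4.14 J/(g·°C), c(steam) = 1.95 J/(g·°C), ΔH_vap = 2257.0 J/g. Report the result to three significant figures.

q = 445 kJ

q1 (heat water 8.9→100.0 °C): 167.2 × 4.14 × 91.1 = 63060 J
q2 (vaporize at 100 °C): 167.2 × 2257.0 = 377370 J
q3 (heat steam 100.0→114.5 °C): 167.2 × 1.95 × 14.5 = 4728 J
Total: 63060 + 377370 + 4728 = 445158 J = 445 kJ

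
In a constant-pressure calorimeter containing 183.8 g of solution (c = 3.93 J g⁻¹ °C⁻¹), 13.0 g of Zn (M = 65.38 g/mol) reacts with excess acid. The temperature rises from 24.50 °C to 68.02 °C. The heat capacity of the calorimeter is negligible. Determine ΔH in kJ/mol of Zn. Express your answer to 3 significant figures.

|ΔT| = |68.02 − 24.50| = 43.52 °C
|q_surr| = (183.8 × 3.93) × 43.52 = 722.334 × 43.52 = 31440 J
n(Zn) = 13.0 / 65.38 = 0.1988 mol
Temperature rose, so q_rxn = −|q_surr| = -31.44 kJ
ΔH = q_rxn / n = -158.1 kJ/mol

ΔH = -158 kJ/mol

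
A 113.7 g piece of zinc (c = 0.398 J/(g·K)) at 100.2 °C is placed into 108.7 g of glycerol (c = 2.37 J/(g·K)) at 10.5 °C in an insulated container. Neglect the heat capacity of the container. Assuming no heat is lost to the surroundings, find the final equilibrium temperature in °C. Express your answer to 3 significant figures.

Heat lost by zinc = heat gained by glycerol.
(113.7)(0.398)(100.2 − T) = (108.7)(2.37)(T − 10.5)
45.2526 (100.2 − T) = 257.619 (T − 10.5)
4534.3 − 45.2526 T = 257.619 T − 2705.0
7239.3 = 302.8716 T
T = 23.90 °C

T_f = 23.9 °C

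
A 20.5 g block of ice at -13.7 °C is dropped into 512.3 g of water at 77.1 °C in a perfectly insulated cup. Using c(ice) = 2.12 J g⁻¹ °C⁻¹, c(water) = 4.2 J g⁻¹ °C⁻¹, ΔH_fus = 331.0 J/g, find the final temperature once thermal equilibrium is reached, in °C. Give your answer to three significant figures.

T_f = 70.8 °C

Heat to bring ice to 0 °C and melt it: q₁ = 20.5×2.12×13.7 + 20.5×331.0 = 7380.9 J
Heat the water can supply cooling to 0 °C: 512.3×4.2×77.1 = 165893 J > q₁, so all ice melts.
Energy balance: 512.3×4.2×(77.1 − T) = 7380.9 + 20.5×4.2×(T − 0)
2151.66(77.1 − T) = 7380.9 + 86.1 T
165893 − 7380.9 = 2237.76 T
T = 158512.1 / 2237.76 = 70.84 °C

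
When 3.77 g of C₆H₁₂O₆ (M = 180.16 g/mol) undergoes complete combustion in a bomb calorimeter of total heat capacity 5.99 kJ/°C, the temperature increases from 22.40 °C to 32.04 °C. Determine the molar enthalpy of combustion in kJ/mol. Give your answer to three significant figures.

ΔT = 32.04 − 22.40 = 9.64 °C
q_cal = C_cal × ΔT = 5.99 × 9.64 = 57.7436 kJ
n = 3.77 / 180.16 = 0.02093 mol
q_rxn = −q_cal = -57.7436 kJ
ΔH = -57.7436 / 0.02093 = -2759 kJ/mol

ΔH = -2760 kJ/mol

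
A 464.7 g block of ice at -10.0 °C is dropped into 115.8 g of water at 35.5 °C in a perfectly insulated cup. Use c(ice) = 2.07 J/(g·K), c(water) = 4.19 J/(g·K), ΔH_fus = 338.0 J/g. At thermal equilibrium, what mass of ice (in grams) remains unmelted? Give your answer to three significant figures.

m_ice remaining = 442 g

Heat to warm all ice to 0 °C: 464.7×2.07×10.0 = 9619.3 J
Heat released by water cooling to 0 °C: 115.8×4.19×35.5 = 17225 J
17225 J < 9619.3 + 464.7×338.0 = 166687.9 J, so not all ice melts; final T = 0 °C.
Heat left for melting: 17225 − 9619.3 = 7605.7 J
Mass melted = 7605.7 / 338.0 = 22.50 g
Ice remaining = 464.7 − 22.50 = 442.20 g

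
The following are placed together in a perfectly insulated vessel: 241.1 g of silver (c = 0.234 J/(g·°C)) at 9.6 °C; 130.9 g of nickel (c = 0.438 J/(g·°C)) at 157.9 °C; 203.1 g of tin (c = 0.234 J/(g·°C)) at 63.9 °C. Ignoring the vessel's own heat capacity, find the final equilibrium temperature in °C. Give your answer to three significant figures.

T_f = 78.3 °C

Σ mᵢcᵢ(T − Tᵢ) = 0  ⇒  T = Σ mᵢcᵢTᵢ / Σ mᵢcᵢ
Σ mᵢcᵢ = 241.1×0.234 + 130.9×0.438 + 203.1×0.234 = 161.2770
Σ mᵢcᵢTᵢ = 56.4174×9.6 + 57.3342×157.9 + 47.5254×63.9 = 12632
T = 12632 / 161.2770 = 78.32 °C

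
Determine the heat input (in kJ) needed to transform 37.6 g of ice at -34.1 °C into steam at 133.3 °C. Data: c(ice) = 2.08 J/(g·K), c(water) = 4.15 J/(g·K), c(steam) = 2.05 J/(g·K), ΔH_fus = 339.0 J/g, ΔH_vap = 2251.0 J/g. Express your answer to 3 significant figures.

q1 (heat ice -34.1→0.0 °C): 37.6 × 2.08 × 34.1 = 2667 J
q2 (melt at 0 °C): 37.6 × 339.0 = 12746 J
q3 (heat water 0.0→100.0 °C): 37.6 × 4.15 × 100.0 = 15604 J
q4 (vaporize at 100 °C): 37.6 × 2251.0 = 84638 J
q5 (heat steam 100.0→133.3 °C): 37.6 × 2.05 × 33.3 = 2567 J
Total: 2667 + 12746 + 15604 + 84638 + 2567 = 118222 J = 118 kJ

q = 118 kJ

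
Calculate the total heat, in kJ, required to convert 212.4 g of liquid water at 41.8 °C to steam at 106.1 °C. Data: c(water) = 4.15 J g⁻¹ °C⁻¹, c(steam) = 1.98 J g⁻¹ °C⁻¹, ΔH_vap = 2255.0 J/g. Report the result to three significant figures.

q = 533 kJ

q1 (heat water 41.8→100.0 °C): 212.4 × 4.15 × 58.2 = 51301 J
q2 (vaporize at 100 °C): 212.4 × 2255.0 = 478962 J
q3 (heat steam 100.0→106.1 °C): 212.4 × 1.98 × 6.1 = 2565 J
Total: 51301 + 478962 + 2565 = 532828 J = 533 kJ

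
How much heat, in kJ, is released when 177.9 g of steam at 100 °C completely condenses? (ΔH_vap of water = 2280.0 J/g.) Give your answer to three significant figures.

q = m × ΔH_vap = 177.9 × 2280.0 = 405600 J = 406 kJ

q = 406 kJ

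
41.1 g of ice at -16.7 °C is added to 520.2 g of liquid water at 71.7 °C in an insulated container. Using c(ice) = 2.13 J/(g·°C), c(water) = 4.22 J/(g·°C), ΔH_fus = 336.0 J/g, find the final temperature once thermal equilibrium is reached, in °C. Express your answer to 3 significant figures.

T_f = 60.0 °C

Heat to bring ice to 0 °C and melt it: q₁ = 41.1×2.13×16.7 + 41.1×336.0 = 15272 J
Heat the water can supply cooling to 0 °C: 520.2×4.22×71.7 = 157399 J > q₁, so all ice melts.
Energy balance: 520.2×4.22×(71.7 − T) = 15272 + 41.1×4.22×(T − 0)
2195.244(71.7 − T) = 15272 + 173.442 T
157399 − 15272 = 2368.686 T
T = 142127 / 2368.686 = 60.00 °C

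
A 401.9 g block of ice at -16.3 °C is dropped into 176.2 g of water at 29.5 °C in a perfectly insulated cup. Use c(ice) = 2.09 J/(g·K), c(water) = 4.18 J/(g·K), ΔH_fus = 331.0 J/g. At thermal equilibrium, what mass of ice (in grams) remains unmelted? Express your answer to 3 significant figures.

Heat to warm all ice to 0 °C: 401.9×2.09×16.3 = 13692 J
Heat released by water cooling to 0 °C: 176.2×4.18×29.5 = 21727 J
21727 J < 13692 + 401.9×331.0 = 146720.9 J, so not all ice melts; final T = 0 °C.
Heat left for melting: 21727 − 13692 = 8035 J
Mass melted = 8035 / 331.0 = 24.27 g
Ice remaining = 401.9 − 24.27 = 377.63 g

m_ice remaining = 378 g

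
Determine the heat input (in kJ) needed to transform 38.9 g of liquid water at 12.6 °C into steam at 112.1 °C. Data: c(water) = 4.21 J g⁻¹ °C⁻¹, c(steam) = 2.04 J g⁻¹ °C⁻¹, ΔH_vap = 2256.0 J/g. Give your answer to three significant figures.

q1 (heat water 12.6→100.0 °C): 38.9 × 4.21 × 87.4 = 14313 J
q2 (vaporize at 100 °C): 38.9 × 2256.0 = 87758 J
q3 (heat steam 100.0→112.1 °C): 38.9 × 2.04 × 12.1 = 960 J
Total: 14313 + 87758 + 960 = 103031 J = 103 kJ

q = 103 kJ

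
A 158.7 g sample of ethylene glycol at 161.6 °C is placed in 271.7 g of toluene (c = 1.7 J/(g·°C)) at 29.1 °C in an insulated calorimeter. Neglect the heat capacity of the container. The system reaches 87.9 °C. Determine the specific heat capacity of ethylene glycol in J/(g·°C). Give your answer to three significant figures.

q_gained = (271.7 × 1.7) × (87.9 − 29.1) = 27160 J
q_lost = 158.7 × c × (161.6 − 87.9) = 11696.19 c
Set equal: c = 27160 / 11696.19 = 2.32 J/(g·°C)

c = 2.32 J/(g·°C)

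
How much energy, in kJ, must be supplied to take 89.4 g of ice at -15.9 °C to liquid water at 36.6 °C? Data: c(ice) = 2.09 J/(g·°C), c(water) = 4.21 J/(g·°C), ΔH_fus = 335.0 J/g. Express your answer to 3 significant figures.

q1 (heat ice -15.9→0.0 °C): 89.4 × 2.09 × 15.9 = 2971 J
q2 (melt at 0 °C): 89.4 × 335.0 = 29949 J
q3 (heat water 0.0→36.6 °C): 89.4 × 4.21 × 36.6 = 13775 J
Total: 2971 + 29949 + 13775 = 46695 J = 46.7 kJ

q = 46.7 kJ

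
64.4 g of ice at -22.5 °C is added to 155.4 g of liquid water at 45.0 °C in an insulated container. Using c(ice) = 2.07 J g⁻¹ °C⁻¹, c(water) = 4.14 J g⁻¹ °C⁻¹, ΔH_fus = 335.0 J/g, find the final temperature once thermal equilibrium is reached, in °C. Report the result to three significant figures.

T_f = 4.81 °C

Heat to bring ice to 0 °C and melt it: q₁ = 64.4×2.07×22.5 + 64.4×335.0 = 24573 J
Heat the water can supply cooling to 0 °C: 155.4×4.14×45.0 = 28951.0 J > q₁, so all ice melts.
Energy balance: 155.4×4.14×(45.0 − T) = 24573 + 64.4×4.14×(T − 0)
643.356(45.0 − T) = 24573 + 266.616 T
28951.0 − 24573 = 909.972 T
T = 4378.0 / 909.972 = 4.811 °C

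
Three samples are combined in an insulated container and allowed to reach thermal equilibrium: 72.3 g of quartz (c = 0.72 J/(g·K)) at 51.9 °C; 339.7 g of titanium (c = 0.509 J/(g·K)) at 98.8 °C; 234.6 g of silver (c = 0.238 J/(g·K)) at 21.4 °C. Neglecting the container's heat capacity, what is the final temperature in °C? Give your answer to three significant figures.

Σ mᵢcᵢ(T − Tᵢ) = 0  ⇒  T = Σ mᵢcᵢTᵢ / Σ mᵢcᵢ
Σ mᵢcᵢ = 72.3×0.72 + 339.7×0.509 + 234.6×0.238 = 280.7981
Σ mᵢcᵢTᵢ = 52.056×51.9 + 172.9073×98.8 + 55.8348×21.4 = 20980
T = 20980 / 280.7981 = 74.72 °C

T_f = 74.7 °C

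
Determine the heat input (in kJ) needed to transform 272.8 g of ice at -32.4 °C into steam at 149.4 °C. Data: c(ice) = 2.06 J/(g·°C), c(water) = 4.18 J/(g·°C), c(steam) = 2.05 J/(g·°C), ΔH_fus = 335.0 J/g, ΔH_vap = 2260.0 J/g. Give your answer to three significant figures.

q = 868 kJ

q1 (heat ice -32.4→0.0 °C): 272.8 × 2.06 × 32.4 = 18208 J
q2 (melt at 0 °C): 272.8 × 335.0 = 91388 J
q3 (heat water 0.0→100.0 °C): 272.8 × 4.18 × 100.0 = 114030 J
q4 (vaporize at 100 °C): 272.8 × 2260.0 = 616528 J
q5 (heat steam 100.0→149.4 °C): 272.8 × 2.05 × 49.4 = 27626 J
Total: 18208 + 91388 + 114030 + 616528 + 27626 = 867780 J = 868 kJ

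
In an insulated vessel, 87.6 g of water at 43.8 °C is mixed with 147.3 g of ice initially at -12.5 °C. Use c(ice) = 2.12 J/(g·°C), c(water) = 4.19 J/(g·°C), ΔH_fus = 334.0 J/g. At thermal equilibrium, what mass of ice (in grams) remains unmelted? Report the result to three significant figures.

m_ice remaining = 111 g

Heat to warm all ice to 0 °C: 147.3×2.12×12.5 = 3903.5 J
Heat released by water cooling to 0 °C: 87.6×4.19×43.8 = 16077 J
16077 J < 3903.5 + 147.3×334.0 = 53101.7 J, so not all ice melts; final T = 0 °C.
Heat left for melting: 16077 − 3903.5 = 12173.5 J
Mass melted = 12173.5 / 334.0 = 36.45 g
Ice remaining = 147.3 − 36.45 = 110.85 g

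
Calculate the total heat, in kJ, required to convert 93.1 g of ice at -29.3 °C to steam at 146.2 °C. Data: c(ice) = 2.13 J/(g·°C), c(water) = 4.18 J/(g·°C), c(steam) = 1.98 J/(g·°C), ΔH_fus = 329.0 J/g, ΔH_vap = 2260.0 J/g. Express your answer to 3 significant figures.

q1 (heat ice -29.3→0.0 °C): 93.1 × 2.13 × 29.3 = 5810 J
q2 (melt at 0 °C): 93.1 × 329.0 = 30630 J
q3 (heat water 0.0→100.0 °C): 93.1 × 4.18 × 100.0 = 38916 J
q4 (vaporize at 100 °C): 93.1 × 2260.0 = 210406 J
q5 (heat steam 100.0→146.2 °C): 93.1 × 1.98 × 46.2 = 8516 J
Total: 5810 + 30630 + 38916 + 210406 + 8516 = 294278 J = 294 kJ

q = 294 kJ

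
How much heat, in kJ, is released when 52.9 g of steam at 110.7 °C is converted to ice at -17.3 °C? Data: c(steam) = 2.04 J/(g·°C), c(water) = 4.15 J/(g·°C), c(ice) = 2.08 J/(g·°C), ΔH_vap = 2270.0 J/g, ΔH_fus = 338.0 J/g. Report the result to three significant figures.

q1 (cool steam 110.7→100 °C): 52.9 × 2.04 × 10.7 = 1155 J
q2 (condense at 100 °C): 52.9 × 2270.0 = 120083 J
q3 (cool water 100→0 °C): 52.9 × 4.15 × 100.0 = 21954 J
q4 (freeze at 0 °C): 52.9 × 338.0 = 17880 J
q5 (cool ice 0→-17.3 °C): 52.9 × 2.08 × 17.3 = 1904 J
Total: 1155 + 120083 + 21954 + 17880 + 1904 = 162976 J = 163 kJ

q = 163 kJ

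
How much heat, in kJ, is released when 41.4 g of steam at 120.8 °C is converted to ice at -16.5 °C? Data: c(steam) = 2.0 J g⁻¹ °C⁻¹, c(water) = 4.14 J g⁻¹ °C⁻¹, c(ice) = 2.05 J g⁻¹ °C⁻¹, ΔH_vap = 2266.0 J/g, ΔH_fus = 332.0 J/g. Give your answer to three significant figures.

q1 (cool steam 120.8→100 °C): 41.4 × 2.0 × 20.8 = 1722 J
q2 (condense at 100 °C): 41.4 × 2266.0 = 93812 J
q3 (cool water 100→0 °C): 41.4 × 4.14 × 100.0 = 17140 J
q4 (freeze at 0 °C): 41.4 × 332.0 = 13745 J
q5 (cool ice 0→-16.5 °C): 41.4 × 2.05 × 16.5 = 1400 J
Total: 1722 + 93812 + 17140 + 13745 + 1400 = 127819 J = 128 kJ

q = 128 kJ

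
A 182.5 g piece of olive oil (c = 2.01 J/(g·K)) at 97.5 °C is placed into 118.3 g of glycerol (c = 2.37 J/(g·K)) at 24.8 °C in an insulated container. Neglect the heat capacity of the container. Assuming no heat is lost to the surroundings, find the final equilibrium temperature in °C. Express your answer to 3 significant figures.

Heat lost by olive oil = heat gained by glycerol.
(182.5)(2.01)(97.5 − T) = (118.3)(2.37)(T − 24.8)
366.825 (97.5 − T) = 280.371 (T − 24.8)
35765 − 366.825 T = 280.371 T − 6953.2
42718.2 = 647.196 T
T = 66.01 °C

T_f = 66.0 °C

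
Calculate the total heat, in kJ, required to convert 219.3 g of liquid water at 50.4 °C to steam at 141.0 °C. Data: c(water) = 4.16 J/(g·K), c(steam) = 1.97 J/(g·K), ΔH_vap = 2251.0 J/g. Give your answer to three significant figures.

q = 557 kJ

q1 (heat water 50.4→100.0 °C): 219.3 × 4.16 × 49.6 = 45249 J
q2 (vaporize at 100 °C): 219.3 × 2251.0 = 493644 J
q3 (heat steam 100.0→141.0 °C): 219.3 × 1.97 × 41.0 = 17713 J
Total: 45249 + 493644 + 17713 = 556606 J = 557 kJ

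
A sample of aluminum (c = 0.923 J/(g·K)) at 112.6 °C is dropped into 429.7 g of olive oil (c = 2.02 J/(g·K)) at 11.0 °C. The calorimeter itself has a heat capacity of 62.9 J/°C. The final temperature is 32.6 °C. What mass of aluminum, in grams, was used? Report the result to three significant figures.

q_gained = (429.7 × 2.02 + 62.9) × (32.6 − 11.0) = 20110 J
q_lost = m × 0.923 × (112.6 − 32.6) = 73.84 m
m = 20110 / 73.84 = 272 g

m = 272 g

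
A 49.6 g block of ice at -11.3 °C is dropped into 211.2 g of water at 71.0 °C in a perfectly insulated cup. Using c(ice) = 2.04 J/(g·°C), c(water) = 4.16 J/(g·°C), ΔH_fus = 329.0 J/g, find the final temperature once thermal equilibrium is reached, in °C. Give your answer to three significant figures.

Heat to bring ice to 0 °C and melt it: q₁ = 49.6×2.04×11.3 + 49.6×329.0 = 17462 J
Heat the water can supply cooling to 0 °C: 211.2×4.16×71.0 = 62380.0 J > q₁, so all ice melts.
Energy balance: 211.2×4.16×(71.0 − T) = 17462 + 49.6×4.16×(T − 0)
878.592(71.0 − T) = 17462 + 206.336 T
62380.0 − 17462 = 1084.928 T
T = 44918.0 / 1084.928 = 41.40 °C

T_f = 41.4 °C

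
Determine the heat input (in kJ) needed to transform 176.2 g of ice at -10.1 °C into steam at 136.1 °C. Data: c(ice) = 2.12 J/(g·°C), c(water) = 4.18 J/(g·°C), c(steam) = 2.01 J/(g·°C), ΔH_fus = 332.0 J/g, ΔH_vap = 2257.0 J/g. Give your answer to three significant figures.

q1 (heat ice -10.1→0.0 °C): 176.2 × 2.12 × 10.1 = 3773 J
q2 (melt at 0 °C): 176.2 × 332.0 = 58498 J
q3 (heat water 0.0→100.0 °C): 176.2 × 4.18 × 100.0 = 73652 J
q4 (vaporize at 100 °C): 176.2 × 2257.0 = 397683 J
q5 (heat steam 100.0→136.1 °C): 176.2 × 2.01 × 36.1 = 12785 J
Total: 3773 + 58498 + 73652 + 397683 + 12785 = 546391 J = 546 kJ

q = 546 kJ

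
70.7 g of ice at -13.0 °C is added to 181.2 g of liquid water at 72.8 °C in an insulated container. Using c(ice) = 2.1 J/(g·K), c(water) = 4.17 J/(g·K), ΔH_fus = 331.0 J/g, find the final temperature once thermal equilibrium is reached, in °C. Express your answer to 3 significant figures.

T_f = 28.3 °C

Heat to bring ice to 0 °C and melt it: q₁ = 70.7×2.1×13.0 + 70.7×331.0 = 25332 J
Heat the water can supply cooling to 0 °C: 181.2×4.17×72.8 = 55008.0 J > q₁, so all ice melts.
Energy balance: 181.2×4.17×(72.8 − T) = 25332 + 70.7×4.17×(T − 0)
755.604(72.8 − T) = 25332 + 294.819 T
55008.0 − 25332 = 1050.423 T
T = 29676.0 / 1050.423 = 28.25 °C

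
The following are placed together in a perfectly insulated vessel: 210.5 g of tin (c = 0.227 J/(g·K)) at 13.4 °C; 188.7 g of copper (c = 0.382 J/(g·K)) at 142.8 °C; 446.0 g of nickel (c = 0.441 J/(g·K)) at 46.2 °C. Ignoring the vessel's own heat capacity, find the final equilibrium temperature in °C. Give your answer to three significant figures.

Σ mᵢcᵢ(T − Tᵢ) = 0  ⇒  T = Σ mᵢcᵢTᵢ / Σ mᵢcᵢ
Σ mᵢcᵢ = 210.5×0.227 + 188.7×0.382 + 446.0×0.441 = 316.5529
Σ mᵢcᵢTᵢ = 47.7835×13.4 + 72.0834×142.8 + 196.686×46.2 = 20021
T = 20021 / 316.5529 = 63.247 °C

T_f = 63.2 °C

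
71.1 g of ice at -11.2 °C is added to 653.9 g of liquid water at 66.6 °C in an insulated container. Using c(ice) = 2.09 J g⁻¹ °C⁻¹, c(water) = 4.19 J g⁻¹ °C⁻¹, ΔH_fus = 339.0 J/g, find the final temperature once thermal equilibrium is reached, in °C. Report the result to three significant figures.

Heat to bring ice to 0 °C and melt it: q₁ = 71.1×2.09×11.2 + 71.1×339.0 = 25767 J
Heat the water can supply cooling to 0 °C: 653.9×4.19×66.6 = 182473 J > q₁, so all ice melts.
Energy balance: 653.9×4.19×(66.6 − T) = 25767 + 71.1×4.19×(T − 0)
2739.841(66.6 − T) = 25767 + 297.909 T
182473 − 25767 = 3037.750 T
T = 156706 / 3037.750 = 51.59 °C

T_f = 51.6 °C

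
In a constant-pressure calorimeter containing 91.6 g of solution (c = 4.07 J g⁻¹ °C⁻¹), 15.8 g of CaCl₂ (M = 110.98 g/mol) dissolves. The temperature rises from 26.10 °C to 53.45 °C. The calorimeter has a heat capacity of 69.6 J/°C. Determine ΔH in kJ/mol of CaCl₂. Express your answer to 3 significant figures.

|ΔT| = |53.45 − 26.10| = 27.35 °C
|q_surr| = (91.6 × 4.07 + 69.6) × 27.35 = 442.412 × 27.35 = 12100 J
n(CaCl₂) = 15.8 / 110.98 = 0.1424 mol
Temperature rose, so q_rxn = −|q_surr| = -12.10 kJ
ΔH = q_rxn / n = -84.97 kJ/mol

ΔH = -85.0 kJ/mol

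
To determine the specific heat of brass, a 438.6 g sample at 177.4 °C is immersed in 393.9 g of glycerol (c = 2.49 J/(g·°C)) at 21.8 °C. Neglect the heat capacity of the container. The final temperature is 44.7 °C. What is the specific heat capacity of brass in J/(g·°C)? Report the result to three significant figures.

q_gained = (393.9 × 2.49) × (44.7 − 21.8) = 22460 J
q_lost = 438.6 × c × (177.4 − 44.7) = 58202.22 c
Set equal: c = 22460 / 58202.22 = 0.386 J/(g·°C)

c = 0.386 J/(g·°C)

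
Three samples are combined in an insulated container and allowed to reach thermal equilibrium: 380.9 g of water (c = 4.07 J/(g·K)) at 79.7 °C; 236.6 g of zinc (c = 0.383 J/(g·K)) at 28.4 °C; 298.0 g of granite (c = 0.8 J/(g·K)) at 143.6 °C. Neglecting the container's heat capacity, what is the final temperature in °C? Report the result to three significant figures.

T_f = 85.3 °C

Σ mᵢcᵢ(T − Tᵢ) = 0  ⇒  T = Σ mᵢcᵢTᵢ / Σ mᵢcᵢ
Σ mᵢcᵢ = 380.9×4.07 + 236.6×0.383 + 298.0×0.8 = 1879.2808
Σ mᵢcᵢTᵢ = 1550.263×79.7 + 90.6178×28.4 + 238.4×143.6 = 160360
T = 160360 / 1879.2808 = 85.33 °C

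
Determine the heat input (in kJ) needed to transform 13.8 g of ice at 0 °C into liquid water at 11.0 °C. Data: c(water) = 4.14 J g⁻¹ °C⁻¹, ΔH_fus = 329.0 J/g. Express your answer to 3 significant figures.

q = 5.17 kJ

q1 (melt at 0 °C): 13.8 × 329.0 = 4540 J
q2 (heat water 0.0→11.0 °C): 13.8 × 4.14 × 11.0 = 628 J
Total: 4540 + 628 = 5168 J = 5.17 kJ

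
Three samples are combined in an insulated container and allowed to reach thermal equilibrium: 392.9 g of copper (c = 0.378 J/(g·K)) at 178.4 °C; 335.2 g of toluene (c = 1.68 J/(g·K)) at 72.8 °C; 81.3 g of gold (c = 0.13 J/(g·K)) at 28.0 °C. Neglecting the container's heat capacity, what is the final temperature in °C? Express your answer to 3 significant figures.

Σ mᵢcᵢ(T − Tᵢ) = 0  ⇒  T = Σ mᵢcᵢTᵢ / Σ mᵢcᵢ
Σ mᵢcᵢ = 392.9×0.378 + 335.2×1.68 + 81.3×0.13 = 722.2212
Σ mᵢcᵢTᵢ = 148.5162×178.4 + 563.136×72.8 + 10.569×28.0 = 67788
T = 67788 / 722.2212 = 93.86 °C

T_f = 93.9 °C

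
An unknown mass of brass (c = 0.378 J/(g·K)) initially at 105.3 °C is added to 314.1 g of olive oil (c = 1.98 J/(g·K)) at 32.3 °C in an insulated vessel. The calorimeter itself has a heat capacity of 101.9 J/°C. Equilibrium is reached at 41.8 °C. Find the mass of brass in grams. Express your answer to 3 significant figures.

m = 286 g

q_gained = (314.1 × 1.98 + 101.9) × (41.8 − 32.3) = 6876 J
q_lost = m × 0.378 × (105.3 − 41.8) = 24.003 m
m = 6876 / 24.003 = 286 g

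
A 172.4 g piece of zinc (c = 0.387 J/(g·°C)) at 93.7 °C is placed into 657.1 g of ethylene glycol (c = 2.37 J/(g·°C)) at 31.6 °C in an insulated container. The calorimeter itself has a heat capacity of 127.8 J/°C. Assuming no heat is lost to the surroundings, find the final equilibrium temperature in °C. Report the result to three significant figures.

Heat lost by zinc = heat gained by ethylene glycol + calorimeter.
(172.4)(0.387)(93.7 − T) = [(657.1)(2.37) + 127.8](T − 31.6)
66.7188 (93.7 − T) = 1685.127 (T − 31.6)
6251.6 − 66.7188 T = 1685.127 T − 53250
59501.6 = 1751.8458 T
T = 33.97 °C

T_f = 34.0 °C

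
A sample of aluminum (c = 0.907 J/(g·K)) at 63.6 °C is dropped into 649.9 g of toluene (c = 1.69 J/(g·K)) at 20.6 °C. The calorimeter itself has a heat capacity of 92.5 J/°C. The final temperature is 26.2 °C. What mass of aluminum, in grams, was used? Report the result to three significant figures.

q_gained = (649.9 × 1.69 + 92.5) × (26.2 − 20.6) = 6669 J
q_lost = m × 0.907 × (63.6 − 26.2) = 33.9218 m
m = 6669 / 33.9218 = 197 g

m = 197 g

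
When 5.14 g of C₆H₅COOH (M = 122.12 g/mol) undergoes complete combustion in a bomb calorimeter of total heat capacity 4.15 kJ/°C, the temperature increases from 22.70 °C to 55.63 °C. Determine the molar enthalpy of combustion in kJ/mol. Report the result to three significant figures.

ΔT = 55.63 − 22.70 = 32.93 °C
q_cal = C_cal × ΔT = 4.15 × 32.93 = 136.6595 kJ
n = 5.14 / 122.12 = 0.04209 mol
q_rxn = −q_cal = -136.6595 kJ
ΔH = -136.6595 / 0.04209 = -3247 kJ/mol

ΔH = -3250 kJ/mol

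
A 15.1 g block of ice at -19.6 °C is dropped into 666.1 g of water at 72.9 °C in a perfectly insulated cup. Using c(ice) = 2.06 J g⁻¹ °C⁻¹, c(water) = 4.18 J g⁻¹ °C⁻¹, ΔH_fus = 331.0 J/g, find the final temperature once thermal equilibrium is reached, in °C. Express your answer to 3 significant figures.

T_f = 69.3 °C

Heat to bring ice to 0 °C and melt it: q₁ = 15.1×2.06×19.6 + 15.1×331.0 = 5607.8 J
Heat the water can supply cooling to 0 °C: 666.1×4.18×72.9 = 202975 J > q₁, so all ice melts.
Energy balance: 666.1×4.18×(72.9 − T) = 5607.8 + 15.1×4.18×(T − 0)
2784.298(72.9 − T) = 5607.8 + 63.118 T
202975 − 5607.8 = 2847.416 T
T = 197367.2 / 2847.416 = 69.31 °C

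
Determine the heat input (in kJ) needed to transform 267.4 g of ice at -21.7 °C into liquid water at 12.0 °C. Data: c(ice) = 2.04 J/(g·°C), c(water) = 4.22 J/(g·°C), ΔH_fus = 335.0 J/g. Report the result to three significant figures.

q1 (heat ice -21.7→0.0 °C): 267.4 × 2.04 × 21.7 = 11837 J
q2 (melt at 0 °C): 267.4 × 335.0 = 89579 J
q3 (heat water 0.0→12.0 °C): 267.4 × 4.22 × 12.0 = 13541 J
Total: 11837 + 89579 + 13541 = 114957 J = 115 kJ

q = 115 kJ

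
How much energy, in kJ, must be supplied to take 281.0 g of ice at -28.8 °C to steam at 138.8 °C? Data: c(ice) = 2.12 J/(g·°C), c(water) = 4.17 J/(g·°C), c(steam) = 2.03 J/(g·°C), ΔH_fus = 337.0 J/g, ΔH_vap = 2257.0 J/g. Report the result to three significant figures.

q1 (heat ice -28.8→0.0 °C): 281.0 × 2.12 × 28.8 = 17157 J
q2 (melt at 0 °C): 281.0 × 337.0 = 94697 J
q3 (heat water 0.0→100.0 °C): 281.0 × 4.17 × 100.0 = 117177 J
q4 (vaporize at 100 °C): 281.0 × 2257.0 = 634217 J
q5 (heat steam 100.0→138.8 °C): 281.0 × 2.03 × 38.8 = 22133 J
Total: 17157 + 94697 + 117177 + 634217 + 22133 = 885381 J = 885 kJ

q = 885 kJ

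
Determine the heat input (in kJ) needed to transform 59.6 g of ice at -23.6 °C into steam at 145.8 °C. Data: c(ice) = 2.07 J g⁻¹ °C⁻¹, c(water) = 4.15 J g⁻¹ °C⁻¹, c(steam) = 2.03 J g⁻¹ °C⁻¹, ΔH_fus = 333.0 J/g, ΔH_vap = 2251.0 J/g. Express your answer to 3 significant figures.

q1 (heat ice -23.6→0.0 °C): 59.6 × 2.07 × 23.6 = 2912 J
q2 (melt at 0 °C): 59.6 × 333.0 = 19847 J
q3 (heat water 0.0→100.0 °C): 59.6 × 4.15 × 100.0 = 24734 J
q4 (vaporize at 100 °C): 59.6 × 2251.0 = 134160 J
q5 (heat steam 100.0→145.8 °C): 59.6 × 2.03 × 45.8 = 5541 J
Total: 2912 + 19847 + 24734 + 134160 + 5541 = 187194 J = 187 kJ

q = 187 kJ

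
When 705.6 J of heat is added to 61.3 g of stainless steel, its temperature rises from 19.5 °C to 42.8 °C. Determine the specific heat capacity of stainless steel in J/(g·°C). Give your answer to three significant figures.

c = q / (m ΔT) = 705.6 / (61.3 × 23.3)
c = 705.6 / 1428.29 = 0.494 J/(g·°C)

c = 0.494 J/(g·°C)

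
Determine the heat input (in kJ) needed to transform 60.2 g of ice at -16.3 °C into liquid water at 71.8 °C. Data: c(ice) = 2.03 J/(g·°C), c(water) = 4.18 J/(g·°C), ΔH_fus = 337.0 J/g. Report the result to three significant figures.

q = 40.3 kJ

q1 (heat ice -16.3→0.0 °C): 60.2 × 2.03 × 16.3 = 1992 J
q2 (melt at 0 °C): 60.2 × 337.0 = 20287 J
q3 (heat water 0.0→71.8 °C): 60.2 × 4.18 × 71.8 = 18067 J
Total: 1992 + 20287 + 18067 = 40346 J = 40.3 kJ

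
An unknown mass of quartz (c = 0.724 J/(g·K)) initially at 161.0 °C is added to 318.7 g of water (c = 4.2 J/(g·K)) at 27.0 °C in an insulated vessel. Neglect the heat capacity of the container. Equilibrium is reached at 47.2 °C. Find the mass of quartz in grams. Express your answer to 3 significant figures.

q_gained = (318.7 × 4.2) × (47.2 − 27.0) = 27040 J
q_lost = m × 0.724 × (161.0 − 47.2) = 82.3912 m
m = 27040 / 82.3912 = 328 g

m = 328 g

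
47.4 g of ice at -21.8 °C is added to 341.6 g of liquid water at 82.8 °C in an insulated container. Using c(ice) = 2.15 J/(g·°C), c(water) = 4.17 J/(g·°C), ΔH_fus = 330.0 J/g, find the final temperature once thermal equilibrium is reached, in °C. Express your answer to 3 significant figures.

T_f = 61.7 °C

Heat to bring ice to 0 °C and melt it: q₁ = 47.4×2.15×21.8 + 47.4×330.0 = 17864 J
Heat the water can supply cooling to 0 °C: 341.6×4.17×82.8 = 117946 J > q₁, so all ice melts.
Energy balance: 341.6×4.17×(82.8 − T) = 17864 + 47.4×4.17×(T − 0)
1424.472(82.8 − T) = 17864 + 197.658 T
117946 − 17864 = 1622.130 T
T = 100082 / 1622.130 = 61.70 °C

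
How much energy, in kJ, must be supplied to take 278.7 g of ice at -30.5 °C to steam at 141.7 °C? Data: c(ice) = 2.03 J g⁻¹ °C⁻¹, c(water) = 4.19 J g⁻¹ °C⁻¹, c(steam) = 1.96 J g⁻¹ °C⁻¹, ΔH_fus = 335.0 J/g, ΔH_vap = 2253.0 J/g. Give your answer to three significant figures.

q1 (heat ice -30.5→0.0 °C): 278.7 × 2.03 × 30.5 = 17256 J
q2 (melt at 0 °C): 278.7 × 335.0 = 93365 J
q3 (heat water 0.0→100.0 °C): 278.7 × 4.19 × 100.0 = 116775 J
q4 (vaporize at 100 °C): 278.7 × 2253.0 = 627911 J
q5 (heat steam 100.0→141.7 °C): 278.7 × 1.96 × 41.7 = 22779 J
Total: 17256 + 93365 + 116775 + 627911 + 22779 = 878086 J = 878 kJ

q = 878 kJ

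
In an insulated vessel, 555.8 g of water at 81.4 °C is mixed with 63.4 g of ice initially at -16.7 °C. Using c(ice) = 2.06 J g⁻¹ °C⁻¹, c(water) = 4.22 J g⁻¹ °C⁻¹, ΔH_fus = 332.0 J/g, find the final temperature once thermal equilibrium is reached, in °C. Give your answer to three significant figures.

T_f = 64.2 °C

Heat to bring ice to 0 °C and melt it: q₁ = 63.4×2.06×16.7 + 63.4×332.0 = 23230 J
Heat the water can supply cooling to 0 °C: 555.8×4.22×81.4 = 190922 J > q₁, so all ice melts.
Energy balance: 555.8×4.22×(81.4 − T) = 23230 + 63.4×4.22×(T − 0)
2345.476(81.4 − T) = 23230 + 267.548 T
190922 − 23230 = 2613.024 T
T = 167692 / 2613.024 = 64.18 °C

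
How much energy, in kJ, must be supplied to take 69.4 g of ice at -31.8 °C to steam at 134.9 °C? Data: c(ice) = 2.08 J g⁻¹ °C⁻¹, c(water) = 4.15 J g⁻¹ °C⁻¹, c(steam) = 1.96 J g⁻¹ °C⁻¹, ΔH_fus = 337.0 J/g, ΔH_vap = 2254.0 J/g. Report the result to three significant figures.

q = 218 kJ

q1 (heat ice -31.8→0.0 °C): 69.4 × 2.08 × 31.8 = 4590 J
q2 (melt at 0 °C): 69.4 × 337.0 = 23388 J
q3 (heat water 0.0→100.0 °C): 69.4 × 4.15 × 100.0 = 28801 J
q4 (vaporize at 100 °C): 69.4 × 2254.0 = 156428 J
q5 (heat steam 100.0→134.9 °C): 69.4 × 1.96 × 34.9 = 4747 J
Total: 4590 + 23388 + 28801 + 156428 + 4747 = 217954 J = 218 kJ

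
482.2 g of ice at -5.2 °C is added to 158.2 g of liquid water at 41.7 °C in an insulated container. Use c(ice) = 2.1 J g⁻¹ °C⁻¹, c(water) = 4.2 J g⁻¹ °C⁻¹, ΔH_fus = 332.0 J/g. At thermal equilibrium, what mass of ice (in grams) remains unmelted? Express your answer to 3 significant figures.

m_ice remaining = 415 g

Heat to warm all ice to 0 °C: 482.2×2.1×5.2 = 5265.6 J
Heat released by water cooling to 0 °C: 158.2×4.2×41.7 = 27707 J
27707 J < 5265.6 + 482.2×332.0 = 165356.0 J, so not all ice melts; final T = 0 °C.
Heat left for melting: 27707 − 5265.6 = 22441.4 J
Mass melted = 22441.4 / 332.0 = 67.59 g
Ice remaining = 482.2 − 67.59 = 414.61 g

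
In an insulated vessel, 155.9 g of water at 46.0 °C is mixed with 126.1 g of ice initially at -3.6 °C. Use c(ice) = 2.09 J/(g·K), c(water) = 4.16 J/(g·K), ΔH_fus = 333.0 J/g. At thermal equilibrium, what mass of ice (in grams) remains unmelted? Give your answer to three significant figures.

m_ice remaining = 39.4 g

Heat to warm all ice to 0 °C: 126.1×2.09×3.6 = 948.78 J
Heat released by water cooling to 0 °C: 155.9×4.16×46.0 = 29833 J
29833 J < 948.78 + 126.1×333.0 = 42940.08 J, so not all ice melts; final T = 0 °C.
Heat left for melting: 29833 − 948.78 = 28884.22 J
Mass melted = 28884.22 / 333.0 = 86.74 g
Ice remaining = 126.1 − 86.74 = 39.36 g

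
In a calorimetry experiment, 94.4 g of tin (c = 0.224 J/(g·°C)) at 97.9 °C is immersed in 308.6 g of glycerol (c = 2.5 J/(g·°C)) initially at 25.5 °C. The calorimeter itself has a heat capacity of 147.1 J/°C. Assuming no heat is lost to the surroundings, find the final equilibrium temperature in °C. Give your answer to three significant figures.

T_f = 27.1 °C

Heat lost by tin = heat gained by glycerol + calorimeter.
(94.4)(0.224)(97.9 − T) = [(308.6)(2.5) + 147.1](T − 25.5)
21.1456 (97.9 − T) = 918.6 (T − 25.5)
2070.2 − 21.1456 T = 918.6 T − 23424
25494.2 = 939.7456 T
T = 27.13 °C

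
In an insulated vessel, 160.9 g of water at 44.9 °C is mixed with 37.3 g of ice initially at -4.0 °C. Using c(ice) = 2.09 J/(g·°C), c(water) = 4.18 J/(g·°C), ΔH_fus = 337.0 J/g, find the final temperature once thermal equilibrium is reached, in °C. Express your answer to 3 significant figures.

Heat to bring ice to 0 °C and melt it: q₁ = 37.3×2.09×4.0 + 37.3×337.0 = 12882 J
Heat the water can supply cooling to 0 °C: 160.9×4.18×44.9 = 30198.0 J > q₁, so all ice melts.
Energy balance: 160.9×4.18×(44.9 − T) = 12882 + 37.3×4.18×(T − 0)
672.562(44.9 − T) = 12882 + 155.914 T
30198.0 − 12882 = 828.476 T
T = 17316.0 / 828.476 = 20.90 °C

T_f = 20.9 °C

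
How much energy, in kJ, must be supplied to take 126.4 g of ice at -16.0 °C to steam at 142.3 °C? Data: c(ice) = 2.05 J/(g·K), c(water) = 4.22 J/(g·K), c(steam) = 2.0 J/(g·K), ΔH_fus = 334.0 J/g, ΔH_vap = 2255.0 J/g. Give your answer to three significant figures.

q1 (heat ice -16.0→0.0 °C): 126.4 × 2.05 × 16.0 = 4146 J
q2 (melt at 0 °C): 126.4 × 334.0 = 42218 J
q3 (heat water 0.0→100.0 °C): 126.4 × 4.22 × 100.0 = 53341 J
q4 (vaporize at 100 °C): 126.4 × 2255.0 = 285032 J
q5 (heat steam 100.0→142.3 °C): 126.4 × 2.0 × 42.3 = 10693 J
Total: 4146 + 42218 + 53341 + 285032 + 10693 = 395430 J = 395 kJ

q = 395 kJ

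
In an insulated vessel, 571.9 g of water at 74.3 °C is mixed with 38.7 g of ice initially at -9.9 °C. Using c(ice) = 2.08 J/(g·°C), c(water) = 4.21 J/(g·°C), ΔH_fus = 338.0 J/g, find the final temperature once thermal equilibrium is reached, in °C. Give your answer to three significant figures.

Heat to bring ice to 0 °C and melt it: q₁ = 38.7×2.08×9.9 + 38.7×338.0 = 13878 J
Heat the water can supply cooling to 0 °C: 571.9×4.21×74.3 = 178892 J > q₁, so all ice melts.
Energy balance: 571.9×4.21×(74.3 − T) = 13878 + 38.7×4.21×(T − 0)
2407.699(74.3 − T) = 13878 + 162.927 T
178892 − 13878 = 2570.626 T
T = 165014 / 2570.626 = 64.19 °C

T_f = 64.2 °C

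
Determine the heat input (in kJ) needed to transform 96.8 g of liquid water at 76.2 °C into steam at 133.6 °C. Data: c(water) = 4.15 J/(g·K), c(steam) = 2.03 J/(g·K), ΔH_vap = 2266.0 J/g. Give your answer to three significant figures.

q = 236 kJ

q1 (heat water 76.2→100.0 °C): 96.8 × 4.15 × 23.8 = 9561 J
q2 (vaporize at 100 °C): 96.8 × 2266.0 = 219349 J
q3 (heat steam 100.0→133.6 °C): 96.8 × 2.03 × 33.6 = 6603 J
Total: 9561 + 219349 + 6603 = 235513 J = 236 kJ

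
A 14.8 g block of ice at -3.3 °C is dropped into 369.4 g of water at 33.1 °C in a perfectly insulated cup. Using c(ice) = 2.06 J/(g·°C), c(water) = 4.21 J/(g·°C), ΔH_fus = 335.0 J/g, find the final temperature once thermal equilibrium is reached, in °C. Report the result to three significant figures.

Heat to bring ice to 0 °C and melt it: q₁ = 14.8×2.06×3.3 + 14.8×335.0 = 5058.6 J
Heat the water can supply cooling to 0 °C: 369.4×4.21×33.1 = 51476.3 J > q₁, so all ice melts.
Energy balance: 369.4×4.21×(33.1 − T) = 5058.6 + 14.8×4.21×(T − 0)
1555.174(33.1 − T) = 5058.6 + 62.308 T
51476.3 − 5058.6 = 1617.482 T
T = 46417.7 / 1617.482 = 28.70 °C

T_f = 28.7 °C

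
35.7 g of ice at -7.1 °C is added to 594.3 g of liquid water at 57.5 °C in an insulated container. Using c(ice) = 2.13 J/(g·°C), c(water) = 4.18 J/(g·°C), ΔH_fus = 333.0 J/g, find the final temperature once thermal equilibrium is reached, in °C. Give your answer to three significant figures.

Heat to bring ice to 0 °C and melt it: q₁ = 35.7×2.13×7.1 + 35.7×333.0 = 12428 J
Heat the water can supply cooling to 0 °C: 594.3×4.18×57.5 = 142840 J > q₁, so all ice melts.
Energy balance: 594.3×4.18×(57.5 − T) = 12428 + 35.7×4.18×(T − 0)
2484.174(57.5 − T) = 12428 + 149.226 T
142840 − 12428 = 2633.400 T
T = 130412 / 2633.400 = 49.52 °C

T_f = 49.5 °C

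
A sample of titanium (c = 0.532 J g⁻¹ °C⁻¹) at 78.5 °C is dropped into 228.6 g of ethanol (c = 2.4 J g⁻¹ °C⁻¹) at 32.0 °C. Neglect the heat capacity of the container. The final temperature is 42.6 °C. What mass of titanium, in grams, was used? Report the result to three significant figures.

q_gained = (228.6 × 2.4) × (42.6 − 32.0) = 5815.58 J
q_lost = m × 0.532 × (78.5 − 42.6) = 19.0988 m
m = 5815.58 / 19.0988 = 304 g

m = 304 g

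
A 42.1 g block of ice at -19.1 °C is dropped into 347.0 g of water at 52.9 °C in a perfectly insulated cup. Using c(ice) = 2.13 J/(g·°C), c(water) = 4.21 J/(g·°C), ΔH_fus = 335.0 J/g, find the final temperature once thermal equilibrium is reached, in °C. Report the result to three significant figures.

Heat to bring ice to 0 °C and melt it: q₁ = 42.1×2.13×19.1 + 42.1×335.0 = 15816 J
Heat the water can supply cooling to 0 °C: 347.0×4.21×52.9 = 77280.0 J > q₁, so all ice melts.
Energy balance: 347.0×4.21×(52.9 − T) = 15816 + 42.1×4.21×(T − 0)
1460.87(52.9 − T) = 15816 + 177.241 T
77280.0 − 15816 = 1638.111 T
T = 61464.0 / 1638.111 = 37.52 °C

T_f = 37.5 °C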